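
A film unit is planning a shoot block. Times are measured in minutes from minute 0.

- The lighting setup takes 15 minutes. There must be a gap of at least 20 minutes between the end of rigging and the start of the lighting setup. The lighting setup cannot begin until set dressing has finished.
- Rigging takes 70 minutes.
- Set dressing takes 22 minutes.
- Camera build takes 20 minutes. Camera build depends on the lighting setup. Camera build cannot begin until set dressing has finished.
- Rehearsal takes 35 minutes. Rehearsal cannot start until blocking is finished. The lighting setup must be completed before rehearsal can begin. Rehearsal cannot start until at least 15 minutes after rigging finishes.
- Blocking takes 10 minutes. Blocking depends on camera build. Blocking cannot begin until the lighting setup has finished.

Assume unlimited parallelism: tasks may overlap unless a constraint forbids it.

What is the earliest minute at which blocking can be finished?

Nothing blocks set dressing, so it runs from minute 0 to minute 22.
Rigging can start immediately at minute 0; it finishes at minute 70.
The lighting setup needs all of rigging (finishes minute 70, plus 20-minute gap → minute 90); set dressing (finishes minute 22). That puts its earliest start at minute 90; it finishes at 90 + 15 = minute 105.
Camera build needs all of the lighting setup (finishes minute 105); set dressing (finishes minute 22). That puts its earliest start at minute 105; it finishes at 105 + 20 = minute 125.
Blocking has to wait for camera build (finishes minute 125); the lighting setup (finishes minute 105). The latest of these is minute 125, so blocking runs minute 125 to 125 + 10 = minute 135.

135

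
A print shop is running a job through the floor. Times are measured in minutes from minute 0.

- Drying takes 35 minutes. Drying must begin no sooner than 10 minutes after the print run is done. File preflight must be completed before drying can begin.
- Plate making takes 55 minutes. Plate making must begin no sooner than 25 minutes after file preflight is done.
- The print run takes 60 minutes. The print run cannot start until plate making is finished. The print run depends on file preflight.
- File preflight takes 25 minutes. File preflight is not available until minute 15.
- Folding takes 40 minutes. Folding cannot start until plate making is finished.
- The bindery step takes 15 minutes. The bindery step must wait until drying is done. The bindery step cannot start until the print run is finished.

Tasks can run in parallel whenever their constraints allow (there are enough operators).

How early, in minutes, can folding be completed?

160

File preflight cannot begin until its own release at minute 15. It runs from minute 15 to 15 + 25 = minute 40.
Plate making waits on file preflight (finishes minute 40, plus 25-minute gap → minute 65), so it starts at minute 65 and finishes at 65 + 55 = minute 120.
Folding waits on plate making (finishes minute 120), so it starts at minute 120 and finishes at 120 + 40 = minute 160.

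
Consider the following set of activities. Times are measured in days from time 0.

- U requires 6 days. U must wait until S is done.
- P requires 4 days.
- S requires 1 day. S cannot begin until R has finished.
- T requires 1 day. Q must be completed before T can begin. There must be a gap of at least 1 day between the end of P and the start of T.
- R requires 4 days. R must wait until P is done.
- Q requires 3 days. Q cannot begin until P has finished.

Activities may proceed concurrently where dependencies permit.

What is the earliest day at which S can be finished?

Nothing blocks P, so it runs from day 0 to day 4.
After P (finishes day 4), R can start at day 4 and finishes at day 8.
S cannot begin until R (finishes day 8). It runs from day 8 to 8 + 1 = day 9.

9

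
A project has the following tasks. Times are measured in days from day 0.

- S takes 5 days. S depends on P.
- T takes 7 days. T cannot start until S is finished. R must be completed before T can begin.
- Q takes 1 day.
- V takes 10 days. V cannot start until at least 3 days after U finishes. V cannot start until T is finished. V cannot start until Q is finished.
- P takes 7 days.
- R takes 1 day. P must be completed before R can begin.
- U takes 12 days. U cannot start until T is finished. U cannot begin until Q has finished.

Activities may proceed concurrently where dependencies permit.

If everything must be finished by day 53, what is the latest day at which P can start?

9

V must finish by day 53; it takes 10 days, so it must start by 53 − 10 = day 43.
Since V (must start by day 43, minus 3-day gap → day 40) depends on it, U must finish by day 40. Backing off its 12-day duration gives a latest start of day 28.
For T: U (must start by day 28); V (must start by day 43). The most restrictive is day 28; with a 7-day duration, T must start by day 21.
R has to be done before T (must start by day 21). That means finishing by day 21, i.e. starting by 21 − 1 = day 20.
S has to be done before T (must start by day 21). That means finishing by day 21, i.e. starting by 21 − 5 = day 16.
P feeds R (must start by day 20); S (must start by day 16). Taking the minimum, P must finish by day 16 and start by 16 − 7 = day 9.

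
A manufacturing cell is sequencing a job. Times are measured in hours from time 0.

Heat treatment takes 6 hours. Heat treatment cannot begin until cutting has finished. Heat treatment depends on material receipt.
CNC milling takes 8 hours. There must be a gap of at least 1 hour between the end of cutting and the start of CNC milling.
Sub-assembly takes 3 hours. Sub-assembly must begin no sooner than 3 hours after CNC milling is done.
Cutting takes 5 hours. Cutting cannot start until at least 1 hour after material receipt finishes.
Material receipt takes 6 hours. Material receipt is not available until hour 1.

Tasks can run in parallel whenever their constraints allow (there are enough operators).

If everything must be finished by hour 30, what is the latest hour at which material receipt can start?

3

Sub-assembly has no dependents, so it just needs to finish by hour 30. Starting by 30 − 3 = hour 27 achieves that.
Since sub-assembly (must start by hour 27, minus 3-hour gap → hour 24) depends on it, CNC milling must finish by hour 24. Backing off its 8-hour duration gives a latest start of hour 16.
To finish by hour 30, heat treatment (duration 6) must start no later than hour 24.
Cutting feeds CNC milling (must start by hour 16, minus 1-hour gap → hour 15); heat treatment (must start by hour 24). Taking the minimum, cutting must finish by hour 15 and start by 15 − 5 = hour 10.
Material receipt must finish in time for cutting (must start by hour 10, minus 1-hour gap → hour 9); heat treatment (must start by hour 24). The tightest is hour 9, so material receipt must start by 9 − 6 = hour 3.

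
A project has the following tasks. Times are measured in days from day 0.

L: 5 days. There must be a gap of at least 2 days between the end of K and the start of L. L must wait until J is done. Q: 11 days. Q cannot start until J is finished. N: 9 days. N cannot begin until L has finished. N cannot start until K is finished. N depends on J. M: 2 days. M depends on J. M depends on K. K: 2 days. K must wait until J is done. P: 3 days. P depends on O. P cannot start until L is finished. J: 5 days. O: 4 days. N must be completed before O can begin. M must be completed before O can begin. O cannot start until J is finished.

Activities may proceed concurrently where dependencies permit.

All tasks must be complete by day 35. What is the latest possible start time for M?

26

P has no dependents, so it just needs to finish by day 35. Starting by 35 − 3 = day 32 achieves that.
O feeds into P (must start by day 32); so O must finish by day 32 and therefore start by day 28.
M has to be done before O (must start by day 28). That means finishing by day 28, i.e. starting by 28 − 2 = day 26.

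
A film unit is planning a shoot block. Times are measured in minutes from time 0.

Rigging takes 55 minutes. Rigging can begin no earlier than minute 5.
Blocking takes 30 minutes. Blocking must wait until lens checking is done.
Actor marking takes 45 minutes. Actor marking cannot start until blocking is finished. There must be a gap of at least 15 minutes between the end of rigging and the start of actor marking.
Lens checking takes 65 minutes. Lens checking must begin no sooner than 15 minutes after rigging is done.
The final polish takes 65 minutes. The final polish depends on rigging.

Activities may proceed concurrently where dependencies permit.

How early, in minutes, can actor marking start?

After its own release at minute 5, rigging can start at minute 5 and finishes at minute 60.
Lens checking waits on rigging (finishes minute 60, plus 15-minute gap → minute 75), so it starts at minute 75 and finishes at 75 + 65 = minute 140.
Blocking waits on lens checking (finishes minute 140), so it starts at minute 140 and finishes at 140 + 30 = minute 170.
Actor marking waits on blocking (finishes minute 170); rigging (finishes minute 60, plus 15-minute gap → minute 75). The latest of these is minute 170, which is the earliest actor marking can start.

170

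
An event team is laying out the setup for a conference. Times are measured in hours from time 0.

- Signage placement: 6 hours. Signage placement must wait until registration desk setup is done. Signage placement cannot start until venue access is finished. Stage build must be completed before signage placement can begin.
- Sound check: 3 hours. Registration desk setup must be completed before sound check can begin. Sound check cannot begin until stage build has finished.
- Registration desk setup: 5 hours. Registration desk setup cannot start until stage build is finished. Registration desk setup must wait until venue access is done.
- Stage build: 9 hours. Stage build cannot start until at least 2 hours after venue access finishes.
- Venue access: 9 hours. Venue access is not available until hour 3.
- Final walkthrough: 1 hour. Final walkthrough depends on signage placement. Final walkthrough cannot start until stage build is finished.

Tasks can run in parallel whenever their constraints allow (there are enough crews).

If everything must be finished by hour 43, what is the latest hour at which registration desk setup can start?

31

Final walkthrough must finish by hour 43; it takes 1 hour, so it must start by 43 − 1 = hour 42.
Signage placement has to be done before final walkthrough (must start by hour 42). That means finishing by hour 42, i.e. starting by 42 − 6 = hour 36.
Sound check has no dependents, so it just needs to finish by hour 43. Starting by 43 − 3 = hour 40 achieves that.
Registration desk setup feeds signage placement (must start by hour 36); sound check (must start by hour 40). Taking the minimum, registration desk setup must finish by hour 36 and start by 36 − 5 = hour 31.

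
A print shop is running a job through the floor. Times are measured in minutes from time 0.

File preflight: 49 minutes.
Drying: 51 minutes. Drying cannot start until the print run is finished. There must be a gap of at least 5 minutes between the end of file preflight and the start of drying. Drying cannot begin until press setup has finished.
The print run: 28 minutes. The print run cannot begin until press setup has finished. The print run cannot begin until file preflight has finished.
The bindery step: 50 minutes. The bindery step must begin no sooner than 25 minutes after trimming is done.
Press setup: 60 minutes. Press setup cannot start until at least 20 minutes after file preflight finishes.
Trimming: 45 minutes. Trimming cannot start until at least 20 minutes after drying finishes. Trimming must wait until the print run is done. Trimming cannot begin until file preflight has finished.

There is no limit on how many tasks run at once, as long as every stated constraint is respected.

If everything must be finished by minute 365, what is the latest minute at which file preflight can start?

17

Nothing follows the bindery step; the deadline of minute 365 is its only limit. It must start by 365 − 50 = minute 315.
Trimming must finish before the bindery step (must start by minute 315, minus 25-minute gap → minute 290). With a 45-minute duration, trimming must start by 290 − 45 = minute 245.
Drying has to be done before trimming (must start by minute 245, minus 20-minute gap → minute 225). That means finishing by minute 225, i.e. starting by 225 − 51 = minute 174.
The print run must finish in time for drying (must start by minute 174); trimming (must start by minute 245). The tightest is minute 174, so the print run must start by 174 − 28 = minute 146.
For press setup: the print run (must start by minute 146); drying (must start by minute 174). The most restrictive is minute 146; with a 60-minute duration, press setup must start by minute 86.
File preflight feeds press setup (must start by minute 86, minus 20-minute gap → minute 66); the print run (must start by minute 146); drying (must start by minute 174, minus 5-minute gap → minute 169); trimming (must start by minute 245). Taking the minimum, file preflight must finish by minute 66 and start by 66 − 49 = minute 17.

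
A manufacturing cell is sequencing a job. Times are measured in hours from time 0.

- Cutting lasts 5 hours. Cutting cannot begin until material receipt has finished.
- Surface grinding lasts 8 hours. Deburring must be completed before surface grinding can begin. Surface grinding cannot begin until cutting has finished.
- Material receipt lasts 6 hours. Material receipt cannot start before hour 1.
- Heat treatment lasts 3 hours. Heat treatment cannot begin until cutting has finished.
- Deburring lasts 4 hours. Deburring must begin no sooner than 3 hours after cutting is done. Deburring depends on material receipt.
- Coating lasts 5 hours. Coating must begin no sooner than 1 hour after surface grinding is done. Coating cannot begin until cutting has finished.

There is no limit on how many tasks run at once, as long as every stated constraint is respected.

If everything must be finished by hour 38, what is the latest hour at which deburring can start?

Coating must finish by hour 38; it takes 5 hours, so it must start by 38 − 5 = hour 33.
Surface grinding has to be done before coating (must start by hour 33, minus 1-hour gap → hour 32). That means finishing by hour 32, i.e. starting by 32 − 8 = hour 24.
Deburring has to be done before surface grinding (must start by hour 24). That means finishing by hour 24, i.e. starting by 24 − 4 = hour 20.

20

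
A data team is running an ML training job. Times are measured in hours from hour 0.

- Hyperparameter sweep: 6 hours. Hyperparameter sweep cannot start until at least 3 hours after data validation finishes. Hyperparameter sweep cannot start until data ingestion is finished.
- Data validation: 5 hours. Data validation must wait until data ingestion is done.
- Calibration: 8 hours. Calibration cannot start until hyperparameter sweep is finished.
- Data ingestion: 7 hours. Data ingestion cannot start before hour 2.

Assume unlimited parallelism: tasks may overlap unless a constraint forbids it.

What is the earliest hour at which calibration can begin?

23

After its own release at hour 2, data ingestion can start at hour 2 and finishes at hour 9.
Data validation waits on data ingestion (finishes hour 9), so it starts at hour 9 and finishes at 9 + 5 = hour 14.
Hyperparameter sweep needs all of data validation (finishes hour 14, plus 3-hour gap → hour 17); data ingestion (finishes hour 9). That puts its earliest start at hour 17; it finishes at 17 + 6 = hour 23.
Calibration waits on hyperparameter sweep (finishes hour 23), so the earliest it can start is hour 23.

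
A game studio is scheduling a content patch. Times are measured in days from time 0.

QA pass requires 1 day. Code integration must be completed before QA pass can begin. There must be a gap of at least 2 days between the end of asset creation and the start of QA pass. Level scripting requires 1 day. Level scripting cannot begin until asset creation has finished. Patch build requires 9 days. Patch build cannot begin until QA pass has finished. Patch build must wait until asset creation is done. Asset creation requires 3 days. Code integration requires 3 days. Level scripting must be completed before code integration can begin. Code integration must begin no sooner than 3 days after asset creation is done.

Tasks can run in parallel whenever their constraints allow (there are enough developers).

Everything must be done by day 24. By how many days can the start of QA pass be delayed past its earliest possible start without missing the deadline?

Asset creation can start immediately at day 0; it finishes at day 3.
Level scripting waits on asset creation (finishes day 3), so it starts at day 3 and finishes at 3 + 1 = day 4.
Code integration has to wait for level scripting (finishes day 4); asset creation (finishes day 3, plus 3-day gap → day 6). The latest of these is day 6, so code integration runs day 6 to 6 + 3 = day 9.
QA pass cannot start until code integration (finishes day 9); asset creation (finishes day 3, plus 2-day gap → day 5). The controlling bound is day 9, so QA pass finishes at 9 + 1 = day 10.

Working backward from the deadline:
Nothing follows patch build; the deadline of day 24 is its only limit. It must start by 24 − 9 = day 15.
QA pass has to be done before patch build (must start by day 15). That means finishing by day 15, i.e. starting by 15 − 1 = day 14.
So QA pass can start as early as day 9 and as late as day 14, giving 14 − 9 = 5 days of slack.

5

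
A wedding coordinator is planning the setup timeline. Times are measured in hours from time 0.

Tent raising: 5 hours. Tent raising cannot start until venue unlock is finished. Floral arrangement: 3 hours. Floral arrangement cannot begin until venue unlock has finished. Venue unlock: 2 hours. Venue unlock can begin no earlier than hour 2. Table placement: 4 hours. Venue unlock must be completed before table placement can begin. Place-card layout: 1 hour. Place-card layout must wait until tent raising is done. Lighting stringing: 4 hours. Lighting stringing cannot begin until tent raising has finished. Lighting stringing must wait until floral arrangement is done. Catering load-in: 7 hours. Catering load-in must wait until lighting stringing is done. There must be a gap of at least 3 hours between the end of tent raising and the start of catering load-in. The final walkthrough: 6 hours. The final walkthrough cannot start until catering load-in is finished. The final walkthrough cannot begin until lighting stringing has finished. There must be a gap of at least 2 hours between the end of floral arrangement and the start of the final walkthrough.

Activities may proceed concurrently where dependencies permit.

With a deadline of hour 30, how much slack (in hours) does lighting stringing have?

Venue unlock cannot begin until its own release at hour 2. It runs from hour 2 to 2 + 2 = hour 4.
After venue unlock (finishes hour 4), floral arrangement can start at hour 4 and finishes at hour 7.
Tent raising cannot begin until venue unlock (finishes hour 4). It runs from hour 4 to 4 + 5 = hour 9.
For lighting stringing: tent raising (finishes hour 9); floral arrangement (finishes hour 7). Taking the maximum gives a start of hour 9, and it finishes at 9 + 4 = hour 13.

Working backward from the deadline:
The final walkthrough has no dependents, so it just needs to finish by hour 30. Starting by 30 − 6 = hour 24 achieves that.
Catering load-in must finish before the final walkthrough (must start by hour 24). With a 7-hour duration, catering load-in must start by 24 − 7 = hour 17.
Lighting stringing must finish in time for catering load-in (must start by hour 17); the final walkthrough (must start by hour 24). The tightest is hour 17, so lighting stringing must start by 17 − 4 = hour 13.
So lighting stringing can start as early as hour 9 and as late as hour 13, giving 13 − 9 = 4 hours of slack.

4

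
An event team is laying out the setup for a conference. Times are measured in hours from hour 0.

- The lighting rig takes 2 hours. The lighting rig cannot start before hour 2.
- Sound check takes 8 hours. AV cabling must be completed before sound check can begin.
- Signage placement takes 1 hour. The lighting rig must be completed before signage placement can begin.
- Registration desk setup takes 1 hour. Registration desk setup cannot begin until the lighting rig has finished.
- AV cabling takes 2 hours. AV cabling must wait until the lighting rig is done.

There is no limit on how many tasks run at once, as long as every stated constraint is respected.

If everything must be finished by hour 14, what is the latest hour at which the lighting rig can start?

Sound check has no dependents, so it just needs to finish by hour 14. Starting by 14 − 8 = hour 6 achieves that.
AV cabling feeds into sound check (must start by hour 6); so AV cabling must finish by hour 6 and therefore start by hour 4.
Registration desk setup has no dependents, so it just needs to finish by hour 14. Starting by 14 − 1 = hour 13 achieves that.
Signage placement has no dependents, so it just needs to finish by hour 14. Starting by 14 − 1 = hour 13 achieves that.
The lighting rig feeds AV cabling (must start by hour 4); registration desk setup (must start by hour 13); signage placement (must start by hour 13). Taking the minimum, the lighting rig must finish by hour 4 and start by 4 − 2 = hour 2.

2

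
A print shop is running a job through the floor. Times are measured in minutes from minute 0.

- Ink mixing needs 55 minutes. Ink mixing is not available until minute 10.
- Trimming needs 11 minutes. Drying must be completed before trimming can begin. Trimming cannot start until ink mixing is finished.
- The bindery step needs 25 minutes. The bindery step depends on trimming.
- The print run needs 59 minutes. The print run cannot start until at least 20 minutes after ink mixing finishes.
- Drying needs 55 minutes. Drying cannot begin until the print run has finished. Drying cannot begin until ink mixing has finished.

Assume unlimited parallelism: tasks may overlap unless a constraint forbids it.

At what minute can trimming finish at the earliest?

210

Ink mixing cannot begin until its own release at minute 10. It runs from minute 10 to 10 + 55 = minute 65.
After ink mixing (finishes minute 65, plus 20-minute gap → minute 85), the print run can start at minute 85 and finishes at minute 144.
Drying has to wait for the print run (finishes minute 144); ink mixing (finishes minute 65). The latest of these is minute 144, so drying runs minute 144 to 144 + 55 = minute 199.
Trimming needs all of drying (finishes minute 199); ink mixing (finishes minute 65). That puts its earliest start at minute 199; it finishes at 199 + 11 = minute 210.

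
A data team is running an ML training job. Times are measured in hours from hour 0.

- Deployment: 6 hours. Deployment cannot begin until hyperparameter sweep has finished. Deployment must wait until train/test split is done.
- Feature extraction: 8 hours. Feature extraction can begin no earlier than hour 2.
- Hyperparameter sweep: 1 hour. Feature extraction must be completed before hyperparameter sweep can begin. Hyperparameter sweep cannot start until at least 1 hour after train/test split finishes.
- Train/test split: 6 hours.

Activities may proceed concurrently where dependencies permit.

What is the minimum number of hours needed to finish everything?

Train/test split can start immediately at hour 0; it finishes at hour 6.
After its own release at hour 2, feature extraction can start at hour 2 and finishes at hour 10.
Hyperparameter sweep needs all of feature extraction (finishes hour 10); train/test split (finishes hour 6, plus 1-hour gap → hour 7). That puts its earliest start at hour 10; it finishes at 10 + 1 = hour 11.
Deployment cannot start until hyperparameter sweep (finishes hour 11); train/test split (finishes hour 6). The controlling bound is hour 11, so deployment finishes at 11 + 6 = hour 17.
All tasks are finished once the last one completes. Finish times: Feature extraction at 10, Train/test split at 6, Hyperparameter sweep at 11, Deployment at 17. The latest is hour 17.

17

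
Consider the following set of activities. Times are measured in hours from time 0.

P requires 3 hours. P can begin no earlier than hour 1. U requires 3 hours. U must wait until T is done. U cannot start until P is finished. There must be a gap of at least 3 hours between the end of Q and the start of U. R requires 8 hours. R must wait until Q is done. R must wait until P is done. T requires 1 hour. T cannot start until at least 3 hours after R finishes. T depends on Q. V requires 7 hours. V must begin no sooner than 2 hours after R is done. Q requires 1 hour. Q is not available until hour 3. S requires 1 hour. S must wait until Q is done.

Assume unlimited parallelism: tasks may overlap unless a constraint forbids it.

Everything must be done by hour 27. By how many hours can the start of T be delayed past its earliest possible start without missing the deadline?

After its own release at hour 3, Q can start at hour 3 and finishes at hour 4.
P cannot begin until its own release at hour 1. It runs from hour 1 to 1 + 3 = hour 4.
R cannot start until Q (finishes hour 4); P (finishes hour 4). The controlling bound is hour 4, so R finishes at 4 + 8 = hour 12.
For T: R (finishes hour 12, plus 3-hour gap → hour 15); Q (finishes hour 4). Taking the maximum gives a start of hour 15, and it finishes at 15 + 1 = hour 16.

Working backward from the deadline:
U must finish by hour 27; it takes 3 hours, so it must start by 27 − 3 = hour 24.
T feeds into U (must start by hour 24); so T must finish by hour 24 and therefore start by hour 23.
So T can start as early as hour 15 and as late as hour 23, giving 23 − 15 = 8 hours of slack.

8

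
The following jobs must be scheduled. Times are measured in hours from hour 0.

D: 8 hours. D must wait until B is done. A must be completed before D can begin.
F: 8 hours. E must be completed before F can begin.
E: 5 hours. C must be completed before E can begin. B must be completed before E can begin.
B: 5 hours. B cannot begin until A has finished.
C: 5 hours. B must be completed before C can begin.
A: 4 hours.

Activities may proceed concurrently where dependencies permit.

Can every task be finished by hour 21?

A can start immediately at hour 0; it finishes at hour 4.
B waits on A (finishes hour 4), so it starts at hour 4 and finishes at 4 + 5 = hour 9.
For D: B (finishes hour 9); A (finishes hour 4). Taking the maximum gives a start of hour 9, and it finishes at 9 + 8 = hour 17.
C waits on B (finishes hour 9), so it starts at hour 9 and finishes at 9 + 5 = hour 14.
E cannot start until C (finishes hour 14); B (finishes hour 9). The controlling bound is hour 14, so E finishes at 14 + 5 = hour 19.
F cannot begin until E (finishes hour 19). It runs from hour 19 to 19 + 8 = hour 27.
The earliest everything can be done is hour 27, which is after the deadline of 21, so it is not possible.

No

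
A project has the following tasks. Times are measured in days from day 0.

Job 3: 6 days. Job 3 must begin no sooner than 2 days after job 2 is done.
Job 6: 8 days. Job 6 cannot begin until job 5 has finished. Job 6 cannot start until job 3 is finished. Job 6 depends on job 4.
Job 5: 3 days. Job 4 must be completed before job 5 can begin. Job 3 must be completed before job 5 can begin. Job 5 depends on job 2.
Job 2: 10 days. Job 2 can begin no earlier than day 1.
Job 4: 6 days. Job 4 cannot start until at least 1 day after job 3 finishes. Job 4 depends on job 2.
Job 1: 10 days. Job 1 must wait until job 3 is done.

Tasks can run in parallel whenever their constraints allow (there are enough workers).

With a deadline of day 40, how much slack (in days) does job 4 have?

3

Job 2 waits on its own release at day 1, so it starts at day 1 and finishes at 1 + 10 = day 11.
After job 2 (finishes day 11, plus 2-day gap → day 13), job 3 can start at day 13 and finishes at day 19.
Job 4 needs all of job 3 (finishes day 19, plus 1-day gap → day 20); job 2 (finishes day 11). That puts its earliest start at day 20; it finishes at 20 + 6 = day 26.

Working backward from the deadline:
Job 6 has no dependents, so it just needs to finish by day 40. Starting by 40 − 8 = day 32 achieves that.
Since job 6 (must start by day 32) depends on it, job 5 must finish by day 32. Backing off its 3-day duration gives a latest start of day 29.
Job 4 feeds job 5 (must start by day 29); job 6 (must start by day 32). Taking the minimum, job 4 must finish by day 29 and start by 29 − 6 = day 23.
So job 4 can start as early as day 20 and as late as day 23, giving 23 − 20 = 3 days of slack.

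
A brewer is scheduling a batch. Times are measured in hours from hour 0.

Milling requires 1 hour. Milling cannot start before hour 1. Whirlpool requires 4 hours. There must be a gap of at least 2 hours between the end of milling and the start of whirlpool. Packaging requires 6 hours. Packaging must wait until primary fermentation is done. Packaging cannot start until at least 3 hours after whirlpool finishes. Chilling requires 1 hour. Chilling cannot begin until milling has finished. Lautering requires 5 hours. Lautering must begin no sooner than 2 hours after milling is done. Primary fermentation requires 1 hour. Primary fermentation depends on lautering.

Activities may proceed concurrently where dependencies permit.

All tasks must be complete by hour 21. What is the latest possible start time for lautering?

9

Packaging must finish by hour 21; it takes 6 hours, so it must start by 21 − 6 = hour 15.
Primary fermentation feeds into packaging (must start by hour 15); so primary fermentation must finish by hour 15 and therefore start by hour 14.
Lautering must finish before primary fermentation (must start by hour 14). With a 5-hour duration, lautering must start by 14 − 5 = hour 9.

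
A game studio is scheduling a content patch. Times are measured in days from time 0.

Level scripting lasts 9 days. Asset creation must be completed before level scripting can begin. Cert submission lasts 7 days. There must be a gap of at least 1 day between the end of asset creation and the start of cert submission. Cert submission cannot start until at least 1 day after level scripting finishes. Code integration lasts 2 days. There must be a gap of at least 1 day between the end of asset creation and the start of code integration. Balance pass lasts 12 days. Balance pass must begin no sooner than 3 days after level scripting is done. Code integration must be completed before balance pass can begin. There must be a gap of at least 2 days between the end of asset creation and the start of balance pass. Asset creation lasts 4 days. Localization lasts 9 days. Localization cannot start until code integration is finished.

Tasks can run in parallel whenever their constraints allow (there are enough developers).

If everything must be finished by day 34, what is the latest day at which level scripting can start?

Balance pass must finish by day 34; it takes 12 days, so it must start by 34 − 12 = day 22.
Cert submission must finish by day 34; it takes 7 days, so it must start by 34 − 7 = day 27.
Level scripting has several dependents: balance pass (must start by day 22, minus 3-day gap → day 19); cert submission (must start by day 27, minus 1-day gap → day 26). The earliest of those limits is day 19, so level scripting must start by 19 − 9 = day 10.

10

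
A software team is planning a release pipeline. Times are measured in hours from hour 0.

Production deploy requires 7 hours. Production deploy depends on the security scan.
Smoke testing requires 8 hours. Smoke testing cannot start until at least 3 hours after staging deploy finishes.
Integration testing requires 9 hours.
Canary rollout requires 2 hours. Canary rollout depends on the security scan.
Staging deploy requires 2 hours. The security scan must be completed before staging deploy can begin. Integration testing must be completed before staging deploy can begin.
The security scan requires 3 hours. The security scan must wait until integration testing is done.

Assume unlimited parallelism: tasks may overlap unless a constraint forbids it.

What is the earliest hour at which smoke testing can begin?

17

Integration testing can start immediately at hour 0; it finishes at hour 9.
After integration testing (finishes hour 9), the security scan can start at hour 9 and finishes at hour 12.
Staging deploy has to wait for the security scan (finishes hour 12); integration testing (finishes hour 9). The latest of these is hour 12, so staging deploy runs hour 12 to 12 + 2 = hour 14.
Smoke testing waits on staging deploy (finishes hour 14, plus 3-hour gap → hour 17), so the earliest it can start is hour 17.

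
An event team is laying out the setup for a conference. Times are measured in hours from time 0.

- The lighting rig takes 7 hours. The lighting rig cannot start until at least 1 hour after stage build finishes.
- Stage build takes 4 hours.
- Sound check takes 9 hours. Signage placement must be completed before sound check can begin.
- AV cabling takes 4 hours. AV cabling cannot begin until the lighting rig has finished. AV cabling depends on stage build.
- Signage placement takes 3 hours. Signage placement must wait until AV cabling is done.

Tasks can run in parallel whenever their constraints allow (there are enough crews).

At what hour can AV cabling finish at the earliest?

16

Stage build has no prerequisites, so it starts at hour 0 and finishes at hour 4.
The lighting rig cannot begin until stage build (finishes hour 4, plus 1-hour gap → hour 5). It runs from hour 5 to 5 + 7 = hour 12.
AV cabling has to wait for the lighting rig (finishes hour 12); stage build (finishes hour 4). The latest of these is hour 12, so AV cabling runs hour 12 to 12 + 4 = hour 16.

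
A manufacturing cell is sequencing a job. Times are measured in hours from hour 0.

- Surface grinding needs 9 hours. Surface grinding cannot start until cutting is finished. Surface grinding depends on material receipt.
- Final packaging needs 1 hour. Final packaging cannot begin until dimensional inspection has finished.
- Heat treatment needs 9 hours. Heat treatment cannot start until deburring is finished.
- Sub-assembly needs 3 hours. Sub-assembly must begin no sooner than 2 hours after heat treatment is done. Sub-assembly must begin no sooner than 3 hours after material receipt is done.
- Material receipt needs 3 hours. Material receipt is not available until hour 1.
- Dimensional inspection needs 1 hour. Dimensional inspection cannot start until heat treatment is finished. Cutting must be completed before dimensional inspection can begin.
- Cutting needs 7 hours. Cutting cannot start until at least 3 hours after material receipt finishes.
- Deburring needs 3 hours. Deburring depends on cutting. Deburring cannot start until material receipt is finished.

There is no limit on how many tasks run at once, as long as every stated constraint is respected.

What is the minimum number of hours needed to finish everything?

After its own release at hour 1, material receipt can start at hour 1 and finishes at hour 4.
Cutting waits on material receipt (finishes hour 4, plus 3-hour gap → hour 7), so it starts at hour 7 and finishes at 7 + 7 = hour 14.
Surface grinding needs all of cutting (finishes hour 14); material receipt (finishes hour 4). That puts its earliest start at hour 14; it finishes at 14 + 9 = hour 23.
For deburring: cutting (finishes hour 14); material receipt (finishes hour 4). Taking the maximum gives a start of hour 14, and it finishes at 14 + 3 = hour 17.
After deburring (finishes hour 17), heat treatment can start at hour 17 and finishes at hour 26.
Sub-assembly has to wait for heat treatment (finishes hour 26, plus 2-hour gap → hour 28); material receipt (finishes hour 4, plus 3-hour gap → hour 7). The latest of these is hour 28, so sub-assembly runs hour 28 to 28 + 3 = hour 31.
Dimensional inspection cannot start until heat treatment (finishes hour 26); cutting (finishes hour 14). The controlling bound is hour 26, so dimensional inspection finishes at 26 + 1 = hour 27.
Final packaging waits on dimensional inspection (finishes hour 27), so it starts at hour 27 and finishes at 27 + 1 = hour 28.
All tasks are finished once the last one completes. Finish times: Material receipt at 4, Cutting at 14, Deburring at 17, Heat treatment at 26, Surface grinding at 23, Dimensional inspection at 27, Sub-assembly at 31, Final packaging at 28. The latest is hour 31.

31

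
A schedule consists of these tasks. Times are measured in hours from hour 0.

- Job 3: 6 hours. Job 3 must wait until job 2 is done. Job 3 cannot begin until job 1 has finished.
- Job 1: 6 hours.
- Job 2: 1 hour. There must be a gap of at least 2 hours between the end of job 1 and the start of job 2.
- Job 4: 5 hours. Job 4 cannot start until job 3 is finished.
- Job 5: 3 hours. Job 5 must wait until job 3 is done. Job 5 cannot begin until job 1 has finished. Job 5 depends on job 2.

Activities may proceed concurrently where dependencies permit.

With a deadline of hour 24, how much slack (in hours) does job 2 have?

4

Job 1 can start immediately at hour 0; it finishes at hour 6.
Job 2 waits on job 1 (finishes hour 6, plus 2-hour gap → hour 8), so it starts at hour 8 and finishes at 8 + 1 = hour 9.

Working backward from the deadline:
To finish by hour 24, job 4 (duration 5) must start no later than hour 19.
Job 5 must finish by hour 24; it takes 3 hours, so it must start by 24 − 3 = hour 21.
Job 3 must finish in time for job 4 (must start by hour 19); job 5 (must start by hour 21). The tightest is hour 19, so job 3 must start by 19 − 6 = hour 13.
Job 2 has several dependents: job 3 (must start by hour 13); job 5 (must start by hour 21). The earliest of those limits is hour 13, so job 2 must start by 13 − 1 = hour 12.
So job 2 can start as early as hour 8 and as late as hour 12, giving 12 − 8 = 4 hours of slack.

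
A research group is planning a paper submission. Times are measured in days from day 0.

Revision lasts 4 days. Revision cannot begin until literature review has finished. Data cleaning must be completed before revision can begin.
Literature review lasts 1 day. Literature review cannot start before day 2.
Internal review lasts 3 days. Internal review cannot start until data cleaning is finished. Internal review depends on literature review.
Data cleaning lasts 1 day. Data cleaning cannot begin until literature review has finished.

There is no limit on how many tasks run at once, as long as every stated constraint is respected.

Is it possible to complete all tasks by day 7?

After its own release at day 2, literature review can start at day 2 and finishes at day 3.
After literature review (finishes day 3), data cleaning can start at day 3 and finishes at day 4.
For revision: literature review (finishes day 3); data cleaning (finishes day 4). Taking the maximum gives a start of day 4, and it finishes at 4 + 4 = day 8.
Internal review has to wait for data cleaning (finishes day 4); literature review (finishes day 3). The latest of these is day 4, so internal review runs day 4 to 4 + 3 = day 7.
The earliest everything can be done is day 8, which is after the deadline of 7, so it is not possible.

No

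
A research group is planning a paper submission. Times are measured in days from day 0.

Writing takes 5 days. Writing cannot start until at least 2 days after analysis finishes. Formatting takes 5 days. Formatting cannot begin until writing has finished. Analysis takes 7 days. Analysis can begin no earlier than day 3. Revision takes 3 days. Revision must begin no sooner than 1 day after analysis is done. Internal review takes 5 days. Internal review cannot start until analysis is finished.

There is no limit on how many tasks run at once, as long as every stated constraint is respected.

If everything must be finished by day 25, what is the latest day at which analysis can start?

Formatting has no dependents, so it just needs to finish by day 25. Starting by 25 − 5 = day 20 achieves that.
Writing must finish before formatting (must start by day 20). With a 5-day duration, writing must start by 20 − 5 = day 15.
To finish by day 25, internal review (duration 5) must start no later than day 20.
Nothing follows revision; the deadline of day 25 is its only limit. It must start by 25 − 3 = day 22.
Analysis must finish in time for writing (must start by day 15, minus 2-day gap → day 13); internal review (must start by day 20); revision (must start by day 22, minus 1-day gap → day 21). The tightest is day 13, so analysis must start by 13 − 7 = day 6.

6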